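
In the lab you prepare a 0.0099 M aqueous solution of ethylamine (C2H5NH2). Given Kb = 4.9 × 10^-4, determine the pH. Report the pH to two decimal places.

pH = 11.29

C2H5NH2 + H2O ⇌ C2H5NH3+ + OH-
Kb = x²/(0.0099 − x) = 4.9 × 10^-4
Here C₀/Kb ≈ 20.2, so the small-x approximation fails. Use the quadratic:
x = [−0.00049 + √(0.00049² + 1.94e-05)]/2 = 1.97 × 10^-3 M
pOH = −log(1.97 × 10^-3) = 2.71; pH = 14.00 − 2.71 = 11.29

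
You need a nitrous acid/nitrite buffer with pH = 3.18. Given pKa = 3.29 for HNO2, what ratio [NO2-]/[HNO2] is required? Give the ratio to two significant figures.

pH = pKa + log(r) ⇒ log(r) = 3.18 − 3.29 = -0.11
r = [NO2-]/[HNO2] = 10^(-0.11) = 0.776

ratio = 0.78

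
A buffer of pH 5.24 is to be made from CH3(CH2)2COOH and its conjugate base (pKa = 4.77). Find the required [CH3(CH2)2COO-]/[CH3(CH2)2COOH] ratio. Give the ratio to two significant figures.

pH = pKa + log(r) ⇒ log(r) = 5.24 − 4.77 = +0.47
r = [CH3(CH2)2COO-]/[CH3(CH2)2COOH] = 10^(+0.47) = 2.95

ratio = 3.0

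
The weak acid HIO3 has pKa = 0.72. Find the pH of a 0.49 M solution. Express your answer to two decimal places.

HIO3 ⇌ IO3- + H+
Ka = 10^(−0.72) = 1.91 × 10^-1
From the ICE table, Ka = x²/(0.49 − x) = 1.91 × 10^-1.
Here C₀/Ka ≈ 2.57, so the small-x approximation fails. Use the quadratic:
x = (−Ka + √(Ka² + 4·Ka·C₀))/2 = 2.25 × 10^-1 M
pH = −log[H+] = −log(2.25 × 10^-1) = 0.65

pH = 0.65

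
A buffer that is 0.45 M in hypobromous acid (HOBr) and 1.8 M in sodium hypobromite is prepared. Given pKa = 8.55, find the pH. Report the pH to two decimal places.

pH = 9.15

Henderson–Hasselbalch: pH = pKa + log([OBr-]/[HOBr]) = 8.55 + log(1.8/0.45)
pH = 8.55 + (+0.602) = 9.15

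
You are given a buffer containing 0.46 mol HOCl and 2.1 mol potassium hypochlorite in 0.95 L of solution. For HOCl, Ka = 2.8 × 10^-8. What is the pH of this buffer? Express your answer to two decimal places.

pH = 8.21

pKa = −log(2.8 × 10^-8) = 7.553
Henderson–Hasselbalch: pH = pKa + log([OCl-]/[HOCl]) = 7.553 + log(2.1/0.46)
pH = 7.553 + (+0.659) = 8.21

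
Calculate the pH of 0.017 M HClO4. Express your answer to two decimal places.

pH = 1.77

HClO4 is a strong acid and dissociates completely, so [H+] = 0.017 M.
pH = -log(0.017) = 1.77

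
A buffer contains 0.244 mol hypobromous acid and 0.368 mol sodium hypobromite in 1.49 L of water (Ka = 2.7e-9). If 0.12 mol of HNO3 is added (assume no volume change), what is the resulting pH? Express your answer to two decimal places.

pH = 8.40

Added H+ converts OBr- to HOBr: HOBr → 0.364 mol, OBr- → 0.248 mol.
pKa = −log(2.7 × 10^-9) = 8.569
pH = pKa + log([A⁻]/[HA]) = 8.569 + log(0.248/0.364) = 8.569 -0.167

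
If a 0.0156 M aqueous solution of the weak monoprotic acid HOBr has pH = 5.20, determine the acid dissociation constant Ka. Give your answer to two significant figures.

Ka = 2.6 × 10^-9

[H+] = 10^(-5.20) = 6.31 × 10^-6 M
At equilibrium [HA] = 0.0156 − 6.31 × 10^-6 = 1.56 × 10^-2 M
Ka = [H+][A-]/[HA] = (6.31 × 10^-6)² / 1.56 × 10^-2 = 2.6 × 10^-9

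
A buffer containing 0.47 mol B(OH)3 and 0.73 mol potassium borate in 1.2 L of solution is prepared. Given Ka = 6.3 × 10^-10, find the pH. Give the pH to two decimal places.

pH = 9.39

pKa = −log(6.3 × 10^-10) = 9.201
pH = pKa + log([A⁻]/[HA]) = 9.201 + log(0.73/0.47)
pH = 9.201 + (+0.191) = 9.39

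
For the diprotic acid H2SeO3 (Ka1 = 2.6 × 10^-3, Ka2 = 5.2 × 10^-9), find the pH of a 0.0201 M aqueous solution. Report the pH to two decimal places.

Ka1 ≫ Ka2, so treat the first dissociation as the only significant source of H+.
Ka1 = x²/(0.0201 − x) = 2.6 × 10^-3
Solving the quadratic: x = (−Ka1 + √(Ka1² + 4·Ka1·C₀))/2 = 6.05 × 10^-3 M
pH = −log(6.05 × 10^-3) = 2.22

pH = 2.22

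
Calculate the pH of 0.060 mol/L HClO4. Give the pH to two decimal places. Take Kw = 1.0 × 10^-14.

HClO4 is a strong acid and dissociates completely, so [H+] = 0.060 M.
pH = -log(0.06) = 1.22

pH = 1.22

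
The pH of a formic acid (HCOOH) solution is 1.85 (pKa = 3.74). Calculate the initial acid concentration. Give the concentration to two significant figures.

C₀ = 1.1 M

[H+] = 10^(-1.85) = 1.41 × 10^-2 M = x
Ka = 10^(−3.74) = 1.82 × 10^-4
Ka = x²/(C₀ − x) ⇒ C₀ = x + x²/Ka
C₀ = 1.41 × 10^-2 + (1.41 × 10^-2)²/(1.82 × 10^-4) = 1.11 M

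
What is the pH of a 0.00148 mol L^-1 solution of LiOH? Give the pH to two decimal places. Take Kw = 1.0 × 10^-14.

LiOH is a strong base; [OH-] = 0.00148 M.
pOH = -log(0.00148) = 2.83
pH = 14.00 - 2.83 = 11.17

pH = 11.17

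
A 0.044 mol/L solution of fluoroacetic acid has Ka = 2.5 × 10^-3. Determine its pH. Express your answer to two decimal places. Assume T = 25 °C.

FCH2COOH ⇌ FCH2COO- + H+
From the ICE table, Ka = x²/(0.044 − x) = 2.5 × 10^-3.
x is not negligible relative to C₀; solve x² + 0.0025·x − 0.00011 = 0.
x = [−0.0025 + √(0.0025² + 0.00044)]/2 = 9.31 × 10^-3 M
pH = −log[H+] = −log(9.31 × 10^-3) = 2.03

pH = 2.03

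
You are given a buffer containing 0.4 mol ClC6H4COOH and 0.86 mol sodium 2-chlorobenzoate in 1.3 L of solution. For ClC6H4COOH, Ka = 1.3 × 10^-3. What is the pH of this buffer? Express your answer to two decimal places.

pH = 3.22

pKa = −log(1.3 × 10^-3) = 2.886
pH = pKa + log([A⁻]/[HA]) = 2.886 + log(0.86/0.4)
pH = 2.886 + (+0.332) = 3.22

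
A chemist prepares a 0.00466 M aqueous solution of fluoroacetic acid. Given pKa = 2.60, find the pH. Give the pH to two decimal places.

pH = 2.62

FCH2COOH ⇌ FCH2COO- + H+
Ka = 10^(−2.60) = 2.51 × 10^-3
Ka = [H+]²/(0.00466 − [H+]) = 2.51 × 10^-3
Here C₀/Ka ≈ 1.86, so the small-[H+] approximation fails. Use the quadratic:
[H+] = [−0.00251 + √(0.00251² + 4.68e-05)]/2 = 2.39 × 10^-3 M
pH = −log[H+] = −log(2.39 × 10^-3) = 2.62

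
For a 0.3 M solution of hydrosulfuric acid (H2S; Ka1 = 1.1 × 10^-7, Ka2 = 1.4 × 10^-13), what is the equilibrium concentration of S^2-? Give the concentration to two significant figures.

First ionization gives [H+] ≈ [HS-] = 1.82 × 10^-4 M.
Second step: Ka2 = [H+][S^2-]/[HS-] ≈ [S^2-] (since [H+] ≈ [HS-]).
So [S^2-] ≈ Ka2.

1.4 × 10^-13 M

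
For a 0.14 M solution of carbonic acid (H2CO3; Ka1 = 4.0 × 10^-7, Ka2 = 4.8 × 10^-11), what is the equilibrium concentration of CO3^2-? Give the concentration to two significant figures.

4.8 × 10^-11 M

First ionization gives [H+] ≈ [HCO3-] = 2.37 × 10^-4 M.
Second step: Ka2 = [H+][CO3^2-]/[HCO3-] ≈ [CO3^2-] (since [H+] ≈ [HCO3-]).
So [CO3^2-] ≈ Ka2.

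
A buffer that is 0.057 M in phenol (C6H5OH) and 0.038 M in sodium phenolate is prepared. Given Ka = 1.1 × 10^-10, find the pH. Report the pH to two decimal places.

pH = 9.78

pKa = −log(1.1 × 10^-10) = 9.959
Henderson–Hasselbalch: pH = pKa + log([C6H5O-]/[C6H5OH]) = 9.959 + log(0.038/0.057)
pH = 9.959 + (-0.176) = 9.78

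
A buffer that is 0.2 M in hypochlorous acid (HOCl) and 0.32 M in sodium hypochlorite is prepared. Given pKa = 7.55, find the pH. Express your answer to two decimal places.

Using pH = pKa + log([base]/[acid]) with [base]/[acid] = 0.32/0.2:
pH = 7.55 + (+0.204) = 7.75

pH = 7.75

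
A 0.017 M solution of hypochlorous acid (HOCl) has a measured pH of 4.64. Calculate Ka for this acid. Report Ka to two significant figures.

Ka = 3.1 × 10^-8

[H+] = 10^(-4.64) = 2.29 × 10^-5 M
At equilibrium [HA] = 0.017 − 2.29 × 10^-5 = 1.70 × 10^-2 M
Ka = [H+][A-]/[HA] = (2.29 × 10^-5)² / 1.70 × 10^-2 = 3.1 × 10^-8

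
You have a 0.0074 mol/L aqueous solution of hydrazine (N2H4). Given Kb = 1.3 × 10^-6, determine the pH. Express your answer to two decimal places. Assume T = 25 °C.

N2H4 + H2O ⇌ N2H5+ + OH-
From the ICE table, Kb = [OH-]²/(0.0074 − [OH-]) = 1.3 × 10^-6.
Assume [OH-] ≪ 0.0074: [OH-] ≈ √(1.3 × 10^-6 × 0.0074) = 9.81 × 10^-5 M
pOH = 4.01, so pH = 14.00 − pOH = 9.99

pH = 9.99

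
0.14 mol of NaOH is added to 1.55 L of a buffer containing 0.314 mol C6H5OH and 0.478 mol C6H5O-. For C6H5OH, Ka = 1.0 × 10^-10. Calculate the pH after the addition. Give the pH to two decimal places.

OH- converts C6H5OH to C6H5O-: C6H5OH → 0.174 mol, C6H5O- → 0.618 mol.
pKa = −log(1.0 × 10^-10) = 10.000
Henderson–Hasselbalch with mole ratio 0.618/0.174: pH = 10.000 + (+0.550)

pH = 10.55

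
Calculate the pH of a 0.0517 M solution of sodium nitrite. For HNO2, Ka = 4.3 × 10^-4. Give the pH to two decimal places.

pH = 8.04

NO2- is the conjugate base of the weak acid HNO2.
Kb = Kw/Ka = 1.0×10^-14 / 4.3 × 10^-4 = 2.33 × 10^-11
From the ICE table, Kb = x²/(0.0517 − x) = 2.33 × 10^-11.
Assume x ≪ 0.0517: x ≈ √(2.33 × 10^-11 × 0.0517) = 1.10 × 10^-6 M
(x/C₀ = 0.0021% < 5%, so the approximation holds.)
pOH = −log(1.10 × 10^-6) = 5.96; pH = 14.00 − 5.96 = 8.04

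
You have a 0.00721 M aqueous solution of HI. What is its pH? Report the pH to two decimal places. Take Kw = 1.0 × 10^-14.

HI is a strong acid and dissociates completely, so [H+] = 0.00721 M.
pH = -log(0.00721) = 2.14

pH = 2.14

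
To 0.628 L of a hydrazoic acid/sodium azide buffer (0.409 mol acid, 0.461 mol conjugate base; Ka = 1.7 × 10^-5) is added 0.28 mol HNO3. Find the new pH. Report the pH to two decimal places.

pH = 4.19

Added H+ converts N3- to HN3: HN3 → 0.689 mol, N3- → 0.181 mol.
pKa = −log(1.7 × 10^-5) = 4.770
pH = pKa + log([A⁻]/[HA]) = 4.770 + log(0.181/0.689) = 4.770 -0.581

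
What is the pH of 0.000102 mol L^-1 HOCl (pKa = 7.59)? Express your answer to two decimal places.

pH = 5.79

HOCl ⇌ OCl- + H+
Ka = 10^(−7.59) = 2.57 × 10^-8
From the ICE table, Ka = x²/(0.000102 − x) = 2.57 × 10^-8.
Neglecting x in the denominator: x = √(2.57 × 10^-8 × 0.000102) = 1.62 × 10^-6 M
(x/C₀ = 1.6% < 5%, so the approximation holds.)
pH = −log[H+] = −log(1.62 × 10^-6) = 5.79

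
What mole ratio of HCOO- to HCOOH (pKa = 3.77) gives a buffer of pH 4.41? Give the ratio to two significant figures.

pH = pKa + log(r) ⇒ log(r) = 4.41 − 3.77 = +0.64
r = [HCOO-]/[HCOOH] = 10^(+0.64) = 4.37

ratio = 4.4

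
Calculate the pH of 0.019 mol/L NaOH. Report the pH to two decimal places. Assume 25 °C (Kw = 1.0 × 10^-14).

NaOH is a strong base; [OH-] = 0.019 M.
pOH = -log(0.019) = 1.72
pH = 14.00 - 1.72 = 12.28

pH = 12.28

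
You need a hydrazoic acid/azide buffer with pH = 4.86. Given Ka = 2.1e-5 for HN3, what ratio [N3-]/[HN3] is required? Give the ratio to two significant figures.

ratio = 1.5

pKa = -log(2.1 × 10^-5) = 4.678
pH = pKa + log(r) ⇒ log(r) = 4.86 − 4.678 = +0.182
r = [N3-]/[HN3] = 10^(+0.182) = 1.52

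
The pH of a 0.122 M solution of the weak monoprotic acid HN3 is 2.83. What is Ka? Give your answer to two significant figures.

Ka = 1.8 × 10^-5

[H+] = 10^(-2.83) = 1.48 × 10^-3 M
At equilibrium [HA] = 0.122 − 1.48 × 10^-3 = 1.21 × 10^-1 M
Ka = [H+][A-]/[HA] = (1.48 × 10^-3)² / 1.21 × 10^-1 = 1.8 × 10^-5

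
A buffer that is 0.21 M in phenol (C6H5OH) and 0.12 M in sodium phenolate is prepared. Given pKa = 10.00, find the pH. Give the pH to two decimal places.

pH = 9.76

Using pH = pKa + log([base]/[acid]) with [base]/[acid] = 0.12/0.21:
pH = 10.00 + (-0.243) = 9.76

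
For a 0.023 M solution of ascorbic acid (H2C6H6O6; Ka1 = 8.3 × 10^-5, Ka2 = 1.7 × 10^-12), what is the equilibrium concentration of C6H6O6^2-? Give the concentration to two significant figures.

First ionization gives [H+] ≈ [HC6H6O6-] = 1.34 × 10^-3 M.
Second step: Ka2 = [H+][C6H6O6^2-]/[HC6H6O6-] ≈ [C6H6O6^2-] (since [H+] ≈ [HC6H6O6-]).
So [C6H6O6^2-] ≈ Ka2.

1.7 × 10^-12 M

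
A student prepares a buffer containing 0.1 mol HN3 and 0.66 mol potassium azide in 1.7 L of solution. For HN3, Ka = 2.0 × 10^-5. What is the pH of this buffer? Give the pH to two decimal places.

pKa = −log(2.0 × 10^-5) = 4.699
Henderson–Hasselbalch: pH = pKa + log([N3-]/[HN3]) = 4.699 + log(0.66/0.1)
pH = 4.699 + (+0.820) = 5.52

pH = 5.52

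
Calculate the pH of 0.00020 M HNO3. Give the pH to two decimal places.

HNO3 is a strong acid and dissociates completely, so [H+] = 0.00020 M.
pH = -log(0.0002) = 3.70

pH = 3.70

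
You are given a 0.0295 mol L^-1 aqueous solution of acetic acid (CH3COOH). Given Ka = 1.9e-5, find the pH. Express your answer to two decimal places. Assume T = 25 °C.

CH3COOH ⇌ CH3COO- + H+
Ka = [H+]²/(0.0295 − [H+]) = 1.9 × 10^-5
Since Ka ≪ C₀, [H+] ≈ √(Ka·C₀) = 7.49 × 10^-4 M.
([H+]/C₀ = 2.5% < 5%, so the approximation holds.)
pH = −log[H+] = −log(7.49 × 10^-4) = 3.13

pH = 3.13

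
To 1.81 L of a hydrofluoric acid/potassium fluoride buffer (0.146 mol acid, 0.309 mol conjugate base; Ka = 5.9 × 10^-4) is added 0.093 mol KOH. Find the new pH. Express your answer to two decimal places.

pH = 4.11

After neutralization: n(HF) = 0.053 mol, n(F-) = 0.402 mol.
pKa = −log(5.9 × 10^-4) = 3.229
pH = pKa + log(n_F-/n_HF) = 3.229 + log(0.402/0.053) = 3.229 + (+0.880)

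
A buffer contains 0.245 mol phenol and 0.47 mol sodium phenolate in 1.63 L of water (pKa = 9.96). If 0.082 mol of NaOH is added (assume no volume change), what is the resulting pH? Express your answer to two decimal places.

After neutralization: n(C6H5OH) = 0.163 mol, n(C6H5O-) = 0.552 mol.
pH = pKa + log([A⁻]/[HA]) = 9.96 + log(0.552/0.163) = 9.96 +0.530

pH = 10.49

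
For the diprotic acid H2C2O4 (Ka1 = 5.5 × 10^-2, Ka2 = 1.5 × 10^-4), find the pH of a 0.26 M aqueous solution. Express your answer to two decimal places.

pH = 1.02

Ka1 ≫ Ka2, so treat the first dissociation as the only significant source of H+.
Ka1 = x²/(0.26 − x) = 5.5 × 10^-2
Solving the quadratic: x = (−Ka1 + √(Ka1² + 4·Ka1·C₀))/2 = 9.52 × 10^-2 M
pH = −log(9.52 × 10^-2) = 1.02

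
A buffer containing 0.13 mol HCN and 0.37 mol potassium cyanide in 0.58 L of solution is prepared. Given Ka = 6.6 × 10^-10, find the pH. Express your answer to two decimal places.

pH = 9.63

pKa = −log(6.6 × 10^-10) = 9.180
Henderson–Hasselbalch: pH = pKa + log([CN-]/[HCN]) = 9.180 + log(0.37/0.13)
pH = 9.180 + (+0.454) = 9.63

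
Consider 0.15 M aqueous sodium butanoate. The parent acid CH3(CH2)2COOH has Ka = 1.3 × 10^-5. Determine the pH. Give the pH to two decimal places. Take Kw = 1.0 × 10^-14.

pH = 9.03

CH3(CH2)2COO- is the conjugate base of the weak acid CH3(CH2)2COOH.
Kb = Kw/Ka = 1.0×10^-14 / 1.3 × 10^-5 = 7.69 × 10^-10
From the ICE table, Kb = [OH-]²/(0.15 − [OH-]) = 7.69 × 10^-10.
Since Kb ≪ C₀, [OH-] ≈ √(Kb·C₀) = 1.07 × 10^-5 M.
Check: 0.0072% ionized — well under 5%, approximation valid.
pOH = 4.97, so pH = 14.00 − pOH = 9.03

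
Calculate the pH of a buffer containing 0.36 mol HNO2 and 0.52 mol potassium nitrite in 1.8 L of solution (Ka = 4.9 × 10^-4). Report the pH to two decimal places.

pKa = −log(4.9 × 10^-4) = 3.310
Using pH = pKa + log([base]/[acid]) with [base]/[acid] = 0.52/0.36:
pH = 3.310 + (+0.160) = 3.47

pH = 3.47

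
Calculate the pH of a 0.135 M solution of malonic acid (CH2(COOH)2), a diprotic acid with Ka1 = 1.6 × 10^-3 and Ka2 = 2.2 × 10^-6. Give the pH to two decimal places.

pH = 1.86

Since Ka1 ≫ Ka2, the first ionization dominates [H+].
Ka1 = x²/(0.135 − x) = 1.6 × 10^-3
Solving the quadratic: x = (−Ka1 + √(Ka1² + 4·Ka1·C₀))/2 = 1.39 × 10^-2 M
pH = −log(1.39 × 10^-2) = 1.86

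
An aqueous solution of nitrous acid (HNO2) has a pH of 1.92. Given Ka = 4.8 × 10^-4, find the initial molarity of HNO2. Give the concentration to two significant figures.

[H+] = 10^(-1.92) = 1.20 × 10^-2 M = x
Ka = x²/(C₀ − x) ⇒ C₀ = x + x²/Ka
C₀ = 1.20 × 10^-2 + (1.20 × 10^-2)²/(4.8 × 10^-4) = 3.12 × 10^-1 M

C₀ = 3.1 × 10^-1 M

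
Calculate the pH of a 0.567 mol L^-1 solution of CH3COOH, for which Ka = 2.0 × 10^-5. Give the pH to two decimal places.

pH = 2.47

CH3COOH ⇌ CH3COO- + H+
Ka = x²/(0.567 − x) = 2.0 × 10^-5
Since Ka ≪ C₀, x ≈ √(Ka·C₀) = 3.37 × 10^-3 M.
pH = −log[H+] = −log(3.37 × 10^-3) = 2.47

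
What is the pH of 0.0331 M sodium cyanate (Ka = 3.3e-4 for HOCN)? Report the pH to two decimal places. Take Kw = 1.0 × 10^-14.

OCN- is the conjugate base of the weak acid HOCN.
Kb = Kw/Ka = 1.0×10^-14 / 3.3 × 10^-4 = 3.03 × 10^-11
From the ICE table, Kb = x²/(0.0331 − x) = 3.03 × 10^-11.
Assume x ≪ 0.0331: x ≈ √(3.03 × 10^-11 × 0.0331) = 1.00 × 10^-6 M
Check: 0.003% ionized — well under 5%, approximation valid.
pOH = 6.00, so pH = 14.00 − pOH = 8.00

pH = 8.00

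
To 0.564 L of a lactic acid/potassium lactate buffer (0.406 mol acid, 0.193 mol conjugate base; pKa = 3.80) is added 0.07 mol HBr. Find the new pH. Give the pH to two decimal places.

Added H+ converts CH3CH(OH)COO- to CH3CH(OH)COOH: CH3CH(OH)COOH → 0.476 mol, CH3CH(OH)COO- → 0.123 mol.
Henderson–Hasselbalch with mole ratio 0.123/0.476: pH = 3.80 + (-0.588)

pH = 3.21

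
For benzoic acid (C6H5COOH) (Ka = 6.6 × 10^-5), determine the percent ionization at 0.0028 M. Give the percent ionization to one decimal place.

C6H5COOH ⇌ C6H5COO- + H+; let x = [H+] at equilibrium.
Ka = x²/(C₀ − x); solving the quadratic gives x = 3.98 × 10^-4 M.
Fraction ionized = 3.98 × 10^-4 / 0.0028 = 0.1421 → 14.2%

14.2%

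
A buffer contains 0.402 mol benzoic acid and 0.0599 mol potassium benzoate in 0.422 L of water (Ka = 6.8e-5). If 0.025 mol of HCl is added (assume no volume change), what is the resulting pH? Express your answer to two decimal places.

pH = 3.08

After neutralization: n(C6H5COOH) = 0.427 mol, n(C6H5COO-) = 0.0349 mol.
pKa = −log(6.8 × 10^-5) = 4.167
pH = pKa + log([A⁻]/[HA]) = 4.167 + log(0.0349/0.427) = 4.167 -1.088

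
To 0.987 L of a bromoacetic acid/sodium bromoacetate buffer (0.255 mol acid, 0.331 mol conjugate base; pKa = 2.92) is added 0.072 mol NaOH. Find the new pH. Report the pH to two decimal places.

pH = 3.26

After neutralization: n(BrCH2COOH) = 0.183 mol, n(BrCH2COO-) = 0.403 mol.
pH = pKa + log([A⁻]/[HA]) = 2.92 + log(0.403/0.183) = 2.92 +0.343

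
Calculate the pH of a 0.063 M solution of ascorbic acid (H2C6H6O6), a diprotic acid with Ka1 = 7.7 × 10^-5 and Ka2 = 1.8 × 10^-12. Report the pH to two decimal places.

pH = 2.66

Ka1 ≫ Ka2, so treat the first dissociation as the only significant source of H+.
Ka1 = x²/(0.063 − x) = 7.7 × 10^-5
x ≈ √(7.7 × 10^-5 × 0.063) = 2.20 × 10^-3 M
pH = −log(2.20 × 10^-3) = 2.66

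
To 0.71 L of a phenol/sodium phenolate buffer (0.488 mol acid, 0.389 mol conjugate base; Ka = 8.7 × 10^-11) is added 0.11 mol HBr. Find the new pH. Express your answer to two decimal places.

pH = 9.73

After neutralization: n(C6H5OH) = 0.598 mol, n(C6H5O-) = 0.279 mol.
pKa = −log(8.7 × 10^-11) = 10.060
pH = pKa + log([A⁻]/[HA]) = 10.060 + log(0.279/0.598) = 10.060 -0.331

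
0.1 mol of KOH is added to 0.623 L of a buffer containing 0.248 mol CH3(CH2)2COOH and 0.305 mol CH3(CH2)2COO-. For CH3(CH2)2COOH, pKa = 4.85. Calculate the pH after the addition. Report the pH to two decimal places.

pH = 5.29

OH- converts CH3(CH2)2COOH to CH3(CH2)2COO-: CH3(CH2)2COOH → 0.148 mol, CH3(CH2)2COO- → 0.405 mol.
pH = pKa + log([A⁻]/[HA]) = 4.85 + log(0.405/0.148) = 4.85 +0.437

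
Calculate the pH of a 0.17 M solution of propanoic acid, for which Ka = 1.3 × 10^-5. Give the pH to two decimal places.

pH = 2.83

CH3CH2COOH ⇌ CH3CH2COO- + H+
Ka = [H+]²/(0.17 − [H+]) = 1.3 × 10^-5
Assume [H+] ≪ 0.17: [H+] ≈ √(1.3 × 10^-5 × 0.17) = 1.49 × 10^-3 M
([H+]/C₀ = 0.87% < 5%, so the approximation holds.)
pH = −log(1.49 × 10^-3) = 2.83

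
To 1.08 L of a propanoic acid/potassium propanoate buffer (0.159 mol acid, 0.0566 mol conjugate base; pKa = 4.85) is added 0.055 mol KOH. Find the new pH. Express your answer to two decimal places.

pH = 4.88

OH- converts CH3CH2COOH to CH3CH2COO-: CH3CH2COOH → 0.104 mol, CH3CH2COO- → 0.112 mol.
pH = pKa + log([A⁻]/[HA]) = 4.85 + log(0.112/0.104) = 4.85 +0.032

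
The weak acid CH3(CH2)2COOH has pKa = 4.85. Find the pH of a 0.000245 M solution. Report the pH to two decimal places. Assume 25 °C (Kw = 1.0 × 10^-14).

CH3(CH2)2COOH ⇌ CH3(CH2)2COO- + H+
Ka = 10^(−4.85) = 1.41 × 10^-5
From the ICE table, Ka = x²/(0.000245 − x) = 1.41 × 10^-5.
The 5% rule fails; solving x² + Ka·x − Ka·C₀ = 0 exactly:
x = [−1.41e-05 + √(1.41e-05² + 1.38e-08)]/2 = 5.21 × 10^-5 M
pH = −log[H+] = −log(5.21 × 10^-5) = 4.28

pH = 4.28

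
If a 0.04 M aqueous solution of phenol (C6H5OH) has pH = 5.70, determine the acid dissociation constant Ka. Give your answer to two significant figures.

[H+] = 10^(-5.70) = 2.00 × 10^-6 M
At equilibrium [HA] = 0.04 − 2.00 × 10^-6 = 4.00 × 10^-2 M
Ka = [H+][A-]/[HA] = (2.00 × 10^-6)² / 4.00 × 10^-2 = 1.0 × 10^-10

Ka = 1.0 × 10^-10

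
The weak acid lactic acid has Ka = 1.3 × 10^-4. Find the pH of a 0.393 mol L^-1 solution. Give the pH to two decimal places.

CH3CH(OH)COOH ⇌ CH3CH(OH)COO- + H+
From the ICE table, Ka = x²/(0.393 − x) = 1.3 × 10^-4.
Assume x ≪ 0.393: x ≈ √(1.3 × 10^-4 × 0.393) = 7.15 × 10^-3 M
(x/C₀ = 1.8% < 5%, so the approximation holds.)
pH = −log[H+] = −log(7.15 × 10^-3) = 2.15

pH = 2.15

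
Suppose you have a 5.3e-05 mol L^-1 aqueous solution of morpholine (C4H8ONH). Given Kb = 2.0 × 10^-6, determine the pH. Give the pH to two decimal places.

C4H8ONH + H2O ⇌ C4H8ONH2+ + OH-
From the ICE table, Kb = [OH-]²/(5.3e-05 − [OH-]) = 2.0 × 10^-6.
The 5% rule fails; solving [OH-]² + Kb·[OH-] − Kb·C₀ = 0 exactly:
[OH-] = [−2e-06 + √(2e-06² + 4.24e-10)]/2 = 9.34 × 10^-6 M
pOH = 5.03, so pH = 14.00 − pOH = 8.97

pH = 8.97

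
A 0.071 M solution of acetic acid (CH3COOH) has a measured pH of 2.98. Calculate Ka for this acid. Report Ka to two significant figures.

Ka = 1.6 × 10^-5

[H+] = 10^(-2.98) = 1.05 × 10^-3 M
At equilibrium [HA] = 0.071 − 1.05 × 10^-3 = 6.99 × 10^-2 M
Ka = [H+][A-]/[HA] = (1.05 × 10^-3)² / 6.99 × 10^-2 = 1.6 × 10^-5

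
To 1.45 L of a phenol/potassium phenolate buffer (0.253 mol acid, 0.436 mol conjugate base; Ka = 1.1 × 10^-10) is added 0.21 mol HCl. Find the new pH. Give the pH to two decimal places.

pH = 9.65

After neutralization: n(C6H5OH) = 0.463 mol, n(C6H5O-) = 0.226 mol.
pKa = −log(1.1 × 10^-10) = 9.959
Henderson–Hasselbalch with mole ratio 0.226/0.463: pH = 9.959 + (-0.311)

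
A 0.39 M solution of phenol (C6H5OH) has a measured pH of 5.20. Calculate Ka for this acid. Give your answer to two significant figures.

Ka = 1.0 × 10^-10

[H+] = 10^(-5.20) = 6.31 × 10^-6 M
At equilibrium [HA] = 0.39 − 6.31 × 10^-6 = 3.90 × 10^-1 M
Ka = [H+][A-]/[HA] = (6.31 × 10^-6)² / 3.90 × 10^-1 = 1.0 × 10^-10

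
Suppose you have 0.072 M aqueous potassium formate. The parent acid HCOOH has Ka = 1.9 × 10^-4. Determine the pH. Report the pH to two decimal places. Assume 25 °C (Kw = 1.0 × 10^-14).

pH = 8.29

HCOO- is the conjugate base of the weak acid HCOOH.
Kb = Kw/Ka = 1.0×10^-14 / 1.9 × 10^-4 = 5.26 × 10^-11
From the ICE table, Kb = x²/(0.072 − x) = 5.26 × 10^-11.
Since Kb ≪ C₀, x ≈ √(Kb·C₀) = 1.95 × 10^-6 M.
(x/C₀ = 0.0027% < 5%, so the approximation holds.)
pOH = −log(1.95 × 10^-6) = 5.71; pH = 14.00 − 5.71 = 8.29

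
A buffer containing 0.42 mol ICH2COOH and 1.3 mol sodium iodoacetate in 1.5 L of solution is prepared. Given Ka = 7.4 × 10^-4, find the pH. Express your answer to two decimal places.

pH = 3.62

pKa = −log(7.4 × 10^-4) = 3.131
Using pH = pKa + log([base]/[acid]) with [base]/[acid] = 1.3/0.42:
pH = 3.131 + (+0.491) = 3.62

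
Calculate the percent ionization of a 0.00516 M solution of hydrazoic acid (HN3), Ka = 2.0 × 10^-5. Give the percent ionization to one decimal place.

6.0%

HN3 ⇌ N3- + H+; let x = [H+] at equilibrium.
Ka = x²/(C₀ − x); solving the quadratic gives x = 3.11 × 10^-4 M.
% ionization = x/C₀ × 100% = 3.11 × 10^-4/0.00516 × 100% = 6.0%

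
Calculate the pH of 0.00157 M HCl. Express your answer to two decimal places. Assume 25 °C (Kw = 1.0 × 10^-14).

pH = 2.80

HCl is a strong acid and dissociates completely, so [H+] = 0.00157 M.
pH = -log(0.00157) = 2.80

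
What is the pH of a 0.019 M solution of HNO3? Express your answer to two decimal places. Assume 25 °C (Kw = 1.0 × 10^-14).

HNO3 is a strong acid and dissociates completely, so [H+] = 0.019 M.
pH = -log(0.019) = 1.72

pH = 1.72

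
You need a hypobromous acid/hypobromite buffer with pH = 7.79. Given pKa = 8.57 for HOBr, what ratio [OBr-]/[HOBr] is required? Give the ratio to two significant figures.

ratio = 0.17

pH = pKa + log(r) ⇒ log(r) = 7.79 − 8.57 = -0.78
r = [OBr-]/[HOBr] = 10^(-0.78) = 0.166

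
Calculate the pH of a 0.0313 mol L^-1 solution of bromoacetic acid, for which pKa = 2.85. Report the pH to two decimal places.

pH = 2.22

BrCH2COOH ⇌ BrCH2COO- + H+
Ka = 10^(−2.85) = 1.41 × 10^-3
From the ICE table, Ka = [H+]²/(0.0313 − [H+]) = 1.41 × 10^-3.
[H+] is not negligible relative to C₀; solve [H+]² + 0.00141·[H+] − 4.41e-05 = 0.
[H+] = [−0.00141 + √(0.00141² + 0.000177)]/2 = 5.98 × 10^-3 M
pH = −log[H+] = −log(5.98 × 10^-3) = 2.22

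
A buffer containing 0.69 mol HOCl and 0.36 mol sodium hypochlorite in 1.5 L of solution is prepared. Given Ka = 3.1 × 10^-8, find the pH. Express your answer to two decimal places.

pH = 7.23

pKa = −log(3.1 × 10^-8) = 7.509
pH = pKa + log([A⁻]/[HA]) = 7.509 + log(0.36/0.69)
pH = 7.509 + (-0.283) = 7.23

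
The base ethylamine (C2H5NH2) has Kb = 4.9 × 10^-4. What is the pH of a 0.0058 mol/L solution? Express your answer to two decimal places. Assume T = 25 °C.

pH = 11.16

C2H5NH2 + H2O ⇌ C2H5NH3+ + OH-
From the ICE table, Kb = x²/(0.0058 − x) = 4.9 × 10^-4.
Here C₀/Kb ≈ 11.8, so the small-x approximation fails. Use the quadratic:
x = [−0.00049 + √(0.00049² + 1.14e-05)]/2 = 1.46 × 10^-3 M
pOH = 2.84, so pH = 14.00 − pOH = 11.16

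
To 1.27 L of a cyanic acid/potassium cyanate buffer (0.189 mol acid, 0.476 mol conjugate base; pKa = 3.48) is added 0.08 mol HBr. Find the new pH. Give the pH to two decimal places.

pH = 3.65

Added H+ converts OCN- to HOCN: HOCN → 0.269 mol, OCN- → 0.396 mol.
Henderson–Hasselbalch with mole ratio 0.396/0.269: pH = 3.48 + (+0.168)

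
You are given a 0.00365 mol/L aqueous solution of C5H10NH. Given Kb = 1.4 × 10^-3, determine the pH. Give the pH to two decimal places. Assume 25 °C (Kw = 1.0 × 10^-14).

pH = 11.22

C5H10NH + H2O ⇌ C5H10NH2+ + OH-
Let x = [OH-] at equilibrium. Kb = x²/(0.00365 − x).
x is not negligible relative to C₀; solve x² + 0.0014·x − 5.11e-06 = 0.
x = (−Kb + √(Kb² + 4·Kb·C₀))/2 = 1.67 × 10^-3 M
pOH = 2.78, so pH = 14.00 − pOH = 11.22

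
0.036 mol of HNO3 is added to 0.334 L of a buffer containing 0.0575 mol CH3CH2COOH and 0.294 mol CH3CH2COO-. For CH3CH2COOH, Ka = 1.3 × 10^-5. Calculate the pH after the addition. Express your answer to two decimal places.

Added H+ converts CH3CH2COO- to CH3CH2COOH: CH3CH2COOH → 0.0935 mol, CH3CH2COO- → 0.258 mol.
pKa = −log(1.3 × 10^-5) = 4.886
pH = pKa + log([A⁻]/[HA]) = 4.886 + log(0.258/0.0935) = 4.886 +0.441

pH = 5.33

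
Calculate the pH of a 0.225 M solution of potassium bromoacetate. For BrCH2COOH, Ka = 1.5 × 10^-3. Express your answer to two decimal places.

BrCH2COO- is the conjugate base of the weak acid BrCH2COOH.
Kb = Kw/Ka = 1.0×10^-14 / 1.5 × 10^-3 = 6.67 × 10^-12
Kb = x²/(0.225 − x) = 6.67 × 10^-12
Neglecting x in the denominator: x = √(6.67 × 10^-12 × 0.225) = 1.23 × 10^-6 M
(x/C₀ = 0.00054% < 5%, so the approximation holds.)
pOH = −log(1.23 × 10^-6) = 5.91; pH = 14.00 − 5.91 = 8.09

pH = 8.09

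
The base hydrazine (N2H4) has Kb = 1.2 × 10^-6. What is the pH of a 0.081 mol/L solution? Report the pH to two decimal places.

N2H4 + H2O ⇌ N2H5+ + OH-
Kb = [OH-]²/(0.081 − [OH-]) = 1.2 × 10^-6
Neglecting [OH-] in the denominator: [OH-] = √(1.2 × 10^-6 × 0.081) = 3.12 × 10^-4 M
Check: 0.38% ionized — well under 5%, approximation valid.
pOH = −log(3.12 × 10^-4) = 3.51; pH = 14.00 − 3.51 = 10.49

pH = 10.49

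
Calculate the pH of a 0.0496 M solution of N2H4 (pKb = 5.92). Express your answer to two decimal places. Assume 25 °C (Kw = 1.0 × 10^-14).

pH = 10.39

N2H4 + H2O ⇌ N2H5+ + OH-
Kb = 10^(−5.92) = 1.20 × 10^-6
From the ICE table, Kb = [OH-]²/(0.0496 − [OH-]) = 1.20 × 10^-6.
Since Kb ≪ C₀, [OH-] ≈ √(Kb·C₀) = 2.44 × 10^-4 M.
pOH = 3.61, so pH = 14.00 − pOH = 10.39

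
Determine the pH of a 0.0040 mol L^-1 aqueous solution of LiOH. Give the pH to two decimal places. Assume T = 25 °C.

LiOH is a strong base; [OH-] = 0.004 M.
pOH = -log(0.004) = 2.40
pH = 14.00 - 2.40 = 11.60

pH = 11.60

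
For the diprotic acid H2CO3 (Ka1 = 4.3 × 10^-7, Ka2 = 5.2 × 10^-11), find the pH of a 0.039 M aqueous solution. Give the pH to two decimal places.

Since Ka1 ≫ Ka2, the first ionization dominates [H+].
Ka1 = x²/(0.039 − x) = 4.3 × 10^-7
x ≈ √(4.3 × 10^-7 × 0.039) = 1.29 × 10^-4 M
pH = −log(1.29 × 10^-4) = 3.89

pH = 3.89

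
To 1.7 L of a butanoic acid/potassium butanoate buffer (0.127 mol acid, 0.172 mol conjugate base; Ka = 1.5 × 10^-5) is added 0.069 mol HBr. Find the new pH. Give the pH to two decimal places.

After neutralization: n(CH3(CH2)2COOH) = 0.196 mol, n(CH3(CH2)2COO-) = 0.103 mol.
pKa = −log(1.5 × 10^-5) = 4.824
pH = pKa + log([A⁻]/[HA]) = 4.824 + log(0.103/0.196) = 4.824 -0.279

pH = 4.54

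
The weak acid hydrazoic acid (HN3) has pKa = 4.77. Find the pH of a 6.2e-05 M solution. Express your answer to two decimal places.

HN3 ⇌ N3- + H+
Ka = 10^(−4.77) = 1.70 × 10^-5
From the ICE table, Ka = [H+]²/(6.2e-05 − [H+]) = 1.70 × 10^-5.
Here C₀/Ka ≈ 3.65, so the small-[H+] approximation fails. Use the quadratic:
[H+] = (−Ka + √(Ka² + 4·Ka·C₀))/2 = 2.51 × 10^-5 M
pH = −log(2.51 × 10^-5) = 4.60

pH = 4.60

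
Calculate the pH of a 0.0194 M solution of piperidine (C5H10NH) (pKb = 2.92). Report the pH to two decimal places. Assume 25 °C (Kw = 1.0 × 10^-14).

C5H10NH + H2O ⇌ C5H10NH2+ + OH-
Kb = 10^(−2.92) = 1.20 × 10^-3
From the ICE table, Kb = [OH-]²/(0.0194 − [OH-]) = 1.20 × 10^-3.
[OH-] is not negligible relative to C₀; solve [OH-]² + 0.0012·[OH-] − 2.33e-05 = 0.
[OH-] = [−0.0012 + √(0.0012² + 9.31e-05)]/2 = 4.26 × 10^-3 M
pOH = 2.37, so pH = 14.00 − pOH = 11.63

pH = 11.63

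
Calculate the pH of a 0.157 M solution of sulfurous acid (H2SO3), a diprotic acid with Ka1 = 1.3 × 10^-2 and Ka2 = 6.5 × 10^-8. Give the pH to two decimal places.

Ka1 ≫ Ka2, so treat the first dissociation as the only significant source of H+.
Ka1 = x²/(0.157 − x) = 1.3 × 10^-2
Solving the quadratic: x = (−Ka1 + √(Ka1² + 4·Ka1·C₀))/2 = 3.91 × 10^-2 M
pH = −log(3.91 × 10^-2) = 1.41

pH = 1.41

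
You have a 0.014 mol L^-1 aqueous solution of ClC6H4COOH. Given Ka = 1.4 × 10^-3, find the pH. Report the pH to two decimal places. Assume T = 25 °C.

ClC6H4COOH ⇌ ClC6H4COO- + H+
Ka = [H+]²/(0.014 − [H+]) = 1.4 × 10^-3
[H+] is not negligible relative to C₀; solve [H+]² + 0.0014·[H+] − 1.96e-05 = 0.
[H+] = (−Ka + √(Ka² + 4·Ka·C₀))/2 = 3.78 × 10^-3 M
pH = −log[H+] = −log(3.78 × 10^-3) = 2.42

pH = 2.42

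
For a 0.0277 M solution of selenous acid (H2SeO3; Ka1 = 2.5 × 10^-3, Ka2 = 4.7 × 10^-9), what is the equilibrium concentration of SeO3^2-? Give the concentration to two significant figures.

First ionization gives [H+] ≈ [HSeO3-] = 7.17 × 10^-3 M.
Second step: Ka2 = [H+][SeO3^2-]/[HSeO3-] ≈ [SeO3^2-] (since [H+] ≈ [HSeO3-]).
So [SeO3^2-] ≈ Ka2.

4.7 × 10^-9 M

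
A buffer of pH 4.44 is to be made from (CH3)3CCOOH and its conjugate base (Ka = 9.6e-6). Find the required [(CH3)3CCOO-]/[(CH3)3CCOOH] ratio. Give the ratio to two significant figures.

pKa = -log(9.6 × 10^-6) = 5.018
pH = pKa + log(r) ⇒ log(r) = 4.44 − 5.018 = -0.578
r = [(CH3)3CCOO-]/[(CH3)3CCOOH] = 10^(-0.578) = 0.264

ratio = 0.26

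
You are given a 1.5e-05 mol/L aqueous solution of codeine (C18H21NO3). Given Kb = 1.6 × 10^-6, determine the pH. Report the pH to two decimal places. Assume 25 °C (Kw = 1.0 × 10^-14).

C18H21NO3 + H2O ⇌ C18H22NO3+ + OH-
From the ICE table, Kb = x²/(1.5e-05 − x) = 1.6 × 10^-6.
Here C₀/Kb ≈ 9.38, so the small-x approximation fails. Use the quadratic:
x = (−Kb + √(Kb² + 4·Kb·C₀))/2 = 4.16 × 10^-6 M
pOH = 5.38, so pH = 14.00 − pOH = 8.62

pH = 8.62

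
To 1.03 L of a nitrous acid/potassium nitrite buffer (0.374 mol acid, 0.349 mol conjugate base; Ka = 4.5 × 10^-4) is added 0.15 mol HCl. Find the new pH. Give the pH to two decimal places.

pH = 2.93

After neutralization: n(HNO2) = 0.524 mol, n(NO2-) = 0.199 mol.
pKa = −log(4.5 × 10^-4) = 3.347
pH = pKa + log(n_NO2-/n_HNO2) = 3.347 + log(0.199/0.524) = 3.347 + (-0.420)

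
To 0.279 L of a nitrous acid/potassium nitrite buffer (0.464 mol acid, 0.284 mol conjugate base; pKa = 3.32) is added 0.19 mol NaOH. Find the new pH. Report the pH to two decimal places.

pH = 3.56

After neutralization: n(HNO2) = 0.274 mol, n(NO2-) = 0.474 mol.
pH = pKa + log([A⁻]/[HA]) = 3.32 + log(0.474/0.274) = 3.32 +0.238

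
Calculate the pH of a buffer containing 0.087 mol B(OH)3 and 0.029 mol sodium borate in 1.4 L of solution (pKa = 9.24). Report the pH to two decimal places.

pH = 8.76

pH = pKa + log([A⁻]/[HA]) = 9.24 + log(0.029/0.087)
pH = 9.24 + (-0.477) = 8.76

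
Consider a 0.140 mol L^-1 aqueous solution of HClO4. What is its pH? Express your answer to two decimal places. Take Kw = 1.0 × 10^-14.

HClO4 is a strong acid and dissociates completely, so [H+] = 0.140 M.
pH = -log(0.14) = 0.85

pH = 0.85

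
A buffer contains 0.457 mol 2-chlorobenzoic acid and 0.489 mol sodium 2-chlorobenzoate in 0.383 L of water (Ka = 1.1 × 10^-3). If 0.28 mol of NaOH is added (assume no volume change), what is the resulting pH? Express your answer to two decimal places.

pH = 3.60

OH- converts ClC6H4COOH to ClC6H4COO-: ClC6H4COOH → 0.177 mol, ClC6H4COO- → 0.769 mol.
pKa = −log(1.1 × 10^-3) = 2.959
Henderson–Hasselbalch with mole ratio 0.769/0.177: pH = 2.959 + (+0.638)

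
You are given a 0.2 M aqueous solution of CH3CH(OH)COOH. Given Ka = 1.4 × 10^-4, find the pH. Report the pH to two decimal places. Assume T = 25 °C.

pH = 2.28

CH3CH(OH)COOH ⇌ CH3CH(OH)COO- + H+
From the ICE table, Ka = x²/(0.2 − x) = 1.4 × 10^-4.
Since Ka ≪ C₀, x ≈ √(Ka·C₀) = 5.29 × 10^-3 M.
pH = −log(5.29 × 10^-3) = 2.28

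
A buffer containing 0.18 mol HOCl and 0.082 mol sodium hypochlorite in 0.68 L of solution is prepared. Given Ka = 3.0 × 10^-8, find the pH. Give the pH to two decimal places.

pKa = −log(3.0 × 10^-8) = 7.523
Using pH = pKa + log([base]/[acid]) with [base]/[acid] = 0.082/0.18:
pH = 7.523 + (-0.341) = 7.18

pH = 7.18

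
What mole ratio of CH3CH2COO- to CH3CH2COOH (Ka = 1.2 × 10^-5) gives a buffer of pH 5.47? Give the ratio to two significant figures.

pKa = -log(1.2 × 10^-5) = 4.921
pH = pKa + log(r) ⇒ log(r) = 5.47 − 4.921 = +0.549
r = [CH3CH2COO-]/[CH3CH2COOH] = 10^(+0.549) = 3.54

ratio = 3.5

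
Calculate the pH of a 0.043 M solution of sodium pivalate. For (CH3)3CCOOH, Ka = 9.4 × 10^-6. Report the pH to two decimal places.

(CH3)3CCOO- is the conjugate base of the weak acid (CH3)3CCOOH.
Kb = Kw/Ka = 1.0×10^-14 / 9.4 × 10^-6 = 1.06 × 10^-9
Let x = [OH-] at equilibrium. Kb = x²/(0.043 − x).
Neglecting x in the denominator: x = √(1.06 × 10^-9 × 0.043) = 6.75 × 10^-6 M
(x/C₀ = 0.016% < 5%, so the approximation holds.)
pOH = 5.17, so pH = 14.00 − pOH = 8.83

pH = 8.83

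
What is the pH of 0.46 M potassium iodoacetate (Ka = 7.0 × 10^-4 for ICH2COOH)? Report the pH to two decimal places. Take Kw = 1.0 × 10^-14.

pH = 8.41

ICH2COO- is the conjugate base of the weak acid ICH2COOH.
Kb = Kw/Ka = 1.0×10^-14 / 7.0 × 10^-4 = 1.43 × 10^-11
From the ICE table, Kb = [OH-]²/(0.46 − [OH-]) = 1.43 × 10^-11.
Assume [OH-] ≪ 0.46: [OH-] ≈ √(1.43 × 10^-11 × 0.46) = 2.56 × 10^-6 M
([OH-]/C₀ = 0.00056% < 5%, so the approximation holds.)
pOH = 5.59, so pH = 14.00 − pOH = 8.41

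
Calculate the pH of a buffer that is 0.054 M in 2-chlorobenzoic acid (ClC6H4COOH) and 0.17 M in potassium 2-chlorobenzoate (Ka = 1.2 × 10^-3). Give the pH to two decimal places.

pH = 3.42

pKa = −log(1.2 × 10^-3) = 2.921
Henderson–Hasselbalch: pH = pKa + log([ClC6H4COO-]/[ClC6H4COOH]) = 2.921 + log(0.17/0.054)
pH = 2.921 + (+0.498) = 3.42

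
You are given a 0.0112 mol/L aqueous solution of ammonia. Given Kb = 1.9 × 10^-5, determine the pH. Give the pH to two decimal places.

NH3 + H2O ⇌ NH4+ + OH-
Kb = x²/(0.0112 − x) = 1.9 × 10^-5
Since Kb ≪ C₀, x ≈ √(Kb·C₀) = 4.61 × 10^-4 M.
Check: 4.1% ionized — well under 5%, approximation valid.
pOH = −log(4.61 × 10^-4) = 3.34; pH = 14.00 − 3.34 = 10.66

pH = 10.66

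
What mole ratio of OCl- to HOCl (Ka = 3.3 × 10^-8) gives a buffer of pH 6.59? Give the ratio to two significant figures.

pKa = -log(3.3 × 10^-8) = 7.481
pH = pKa + log(r) ⇒ log(r) = 6.59 − 7.481 = -0.891
r = [OCl-]/[HOCl] = 10^(-0.891) = 0.129

ratio = 0.13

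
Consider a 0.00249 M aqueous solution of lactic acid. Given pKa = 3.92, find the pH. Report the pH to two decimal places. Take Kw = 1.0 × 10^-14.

pH = 3.31

CH3CH(OH)COOH ⇌ CH3CH(OH)COO- + H+
Ka = 10^(−3.92) = 1.20 × 10^-4
From the ICE table, Ka = [H+]²/(0.00249 − [H+]) = 1.20 × 10^-4.
Here C₀/Ka ≈ 20.8, so the small-[H+] approximation fails. Use the quadratic:
[H+] = (−Ka + √(Ka² + 4·Ka·C₀))/2 = 4.90 × 10^-4 M
pH = −log(4.90 × 10^-4) = 3.31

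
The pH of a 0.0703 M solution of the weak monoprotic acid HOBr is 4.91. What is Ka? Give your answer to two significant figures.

[H+] = 10^(-4.91) = 1.23 × 10^-5 M
At equilibrium [HA] = 0.0703 − 1.23 × 10^-5 = 7.03 × 10^-2 M
Ka = [H+][A-]/[HA] = (1.23 × 10^-5)² / 7.03 × 10^-2 = 2.2 × 10^-9

Ka = 2.2 × 10^-9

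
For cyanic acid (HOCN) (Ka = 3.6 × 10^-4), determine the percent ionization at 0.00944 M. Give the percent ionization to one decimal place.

HOCN ⇌ OCN- + H+; let x = [H+] at equilibrium.
Solve x² + 0.00036x − 3.4e-06 = 0 → x = 1.67 × 10^-3 M
% ionization = x/C₀ × 100% = 1.67 × 10^-3/0.00944 × 100% = 17.7%

17.7%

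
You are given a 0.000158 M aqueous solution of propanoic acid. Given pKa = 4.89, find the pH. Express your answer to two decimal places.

pH = 4.41

CH3CH2COOH ⇌ CH3CH2COO- + H+
Ka = 10^(−4.89) = 1.29 × 10^-5
Let x = [H+] at equilibrium. Ka = x²/(0.000158 − x).
Here C₀/Ka ≈ 12.2, so the small-x approximation fails. Use the quadratic:
x = (−Ka + √(Ka² + 4·Ka·C₀))/2 = 3.92 × 10^-5 M
pH = −log(3.92 × 10^-5) = 4.41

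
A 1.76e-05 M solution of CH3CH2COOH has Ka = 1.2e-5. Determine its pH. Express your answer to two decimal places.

pH = 5.01

CH3CH2COOH ⇌ CH3CH2COO- + H+
Ka = x²/(1.76e-05 − x) = 1.2 × 10^-5
x is not negligible relative to C₀; solve x² + 1.2e-05·x − 2.11e-10 = 0.
x = [−1.2e-05 + √(1.2e-05² + 8.45e-10)]/2 = 9.72 × 10^-6 M
pH = −log(9.72 × 10^-6) = 5.01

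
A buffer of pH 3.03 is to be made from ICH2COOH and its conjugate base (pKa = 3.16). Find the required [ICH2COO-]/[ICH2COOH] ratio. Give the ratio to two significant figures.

ratio = 0.74

pH = pKa + log(r) ⇒ log(r) = 3.03 − 3.16 = -0.13
r = [ICH2COO-]/[ICH2COOH] = 10^(-0.13) = 0.741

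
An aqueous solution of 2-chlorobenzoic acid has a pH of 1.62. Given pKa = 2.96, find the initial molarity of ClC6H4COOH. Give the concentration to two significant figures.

C₀ = 5.5 × 10^-1 M

[H+] = 10^(-1.62) = 2.40 × 10^-2 M = x
Ka = 10^(−2.96) = 1.10 × 10^-3
Ka = x²/(C₀ − x) ⇒ C₀ = x + x²/Ka
C₀ = 2.40 × 10^-2 + (2.40 × 10^-2)²/(1.10 × 10^-3) = 5.48 × 10^-1 M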